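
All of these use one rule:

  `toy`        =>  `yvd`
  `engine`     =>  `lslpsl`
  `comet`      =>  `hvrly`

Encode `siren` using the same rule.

xpwls

The shift depends on letter class: consonant t→y is +5, but vowel o→v is +7. The rule splits by letter class: vowels +7, consonants +5.
For siren: s(cons)+5=x, i(vowel)+7=p, r(cons)+5=w, e(vowel)+7=l, n(cons)+5=s.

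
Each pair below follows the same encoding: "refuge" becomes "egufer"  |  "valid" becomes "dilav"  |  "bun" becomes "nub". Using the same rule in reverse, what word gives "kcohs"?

The output letters match the input read backwards: refuge reversed is egufer. It's just the letters in reverse order.
Undoing it on kcohs: then reverse → shock.

shock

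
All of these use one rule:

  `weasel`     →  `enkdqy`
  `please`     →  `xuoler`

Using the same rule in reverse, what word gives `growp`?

In weasel: w→e is +8, e→n is +9, a→k is +10, s→d is +11 — the shift increases by 1 each position. The shift increases by 1 at each position, starting from +8: 8, 9, 10, ….
Undoing it on growp: g−8=y, r−9=i, o−10=e, w−11=l, p−12=d.

yield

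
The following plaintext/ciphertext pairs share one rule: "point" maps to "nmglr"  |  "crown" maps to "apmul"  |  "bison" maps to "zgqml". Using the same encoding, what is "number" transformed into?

Compare letters: p→n is +24, o→m is +24, i→g is +24 — a constant shift. Each letter is shifted forward by 24 in the alphabet (a Caesar shift of +24).
For number: n+24=l, u+24=s, m+24=k, b+24=z, e+24=c, r+24=p.

lskzcp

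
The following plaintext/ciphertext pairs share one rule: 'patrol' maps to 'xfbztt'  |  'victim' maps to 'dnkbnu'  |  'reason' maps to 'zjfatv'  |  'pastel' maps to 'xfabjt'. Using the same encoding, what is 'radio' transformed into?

The shift depends on letter class: consonant p→x is +8, but vowel a→f is +5. Vowels shift forward by 5 and consonants shift forward by 8.
Applying it to radio: r(cons)+8=z, a(vowel)+5=f, d(cons)+8=l, i(vowel)+5=n, o(vowel)+5=t.

zflnt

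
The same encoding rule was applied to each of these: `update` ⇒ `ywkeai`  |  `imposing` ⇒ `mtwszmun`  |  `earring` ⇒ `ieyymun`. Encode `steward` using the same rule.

zaideyk

The shift depends on letter class: consonant p→w is +7, but vowel u→y is +4. The rule splits by letter class: vowels +4, consonants +7.
On steward: s(cons)+7=z, t(cons)+7=a, e(vowel)+4=i, w(cons)+7=d, a(vowel)+4=e, r(cons)+7=y, d(cons)+7=k.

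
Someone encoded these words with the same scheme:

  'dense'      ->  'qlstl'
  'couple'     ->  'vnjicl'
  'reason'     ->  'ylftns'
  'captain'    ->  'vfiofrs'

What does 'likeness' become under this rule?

d(3)→q(16) and e(4)→l(11) fit y≡21x+5 (mod 26); the inverse of 21 mod 26 is 5. Each letter's alphabet position (a=0..z=25) is mapped through 21·x+5 mod 26 — an affine cipher.
For likeness: l(11)→21·11+5≡2=c; i(8)→21·8+5≡17=r; k(10)→21·10+5≡7=h; e(4)→21·4+5≡11=l; n(13)→21·13+5≡18=s; e(4)→21·4+5≡11=l; s(18)→21·18+5≡19=t; s(18)→21·18+5≡19=t (all mod 26).

crhlsltt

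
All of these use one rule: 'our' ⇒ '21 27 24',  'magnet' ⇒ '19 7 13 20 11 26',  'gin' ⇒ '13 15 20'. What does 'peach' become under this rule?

Each letter is replaced by its alphabet position (a=1..z=26) + 6.
Applying it to peach: p=16→22, e=5→11, a=1→7, c=3→9, h=8→14.

22 11 7 9 14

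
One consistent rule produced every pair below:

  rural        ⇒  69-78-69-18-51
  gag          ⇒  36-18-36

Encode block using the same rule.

21-51-60-24-48

r(#18)→69 and u(#21)→78: differences scale by 3, so n = 3·pos + 15. Each letter becomes 3×(its alphabet position, a=1..z=26) + 15.
Applying it to block: b=2→21, l=12→51, o=15→60, c=3→24, k=11→48.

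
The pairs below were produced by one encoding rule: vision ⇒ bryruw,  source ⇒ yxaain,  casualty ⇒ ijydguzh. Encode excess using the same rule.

kginyb

It's a Vigenère-style cipher with numeric key [6,9]: position i shifts by key[i mod 2].
Applying it to excess: e+6=k, x+9=g, c+6=i, e+9=n, s+6=y, s+9=b.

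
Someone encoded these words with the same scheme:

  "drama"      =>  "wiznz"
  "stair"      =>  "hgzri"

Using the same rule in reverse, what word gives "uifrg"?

Each pair mirrors across the alphabet (d↔w, r↔i, a↔z): positions sum to 25. Letters are reflected about the middle of the alphabet (position → 25−position): Atbash.
Decoding uifrg: u↔f, i↔r, f↔u, r↔i, g↔t.

fruit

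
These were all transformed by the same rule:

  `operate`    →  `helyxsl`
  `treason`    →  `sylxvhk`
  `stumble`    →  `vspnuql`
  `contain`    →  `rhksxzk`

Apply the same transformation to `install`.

zkvsxqq

Each letter's alphabet position (a=0..z=25) is mapped through 23·x+23 mod 26 — an affine cipher.
On install: i(8)→23·8+23≡25=z; n(13)→23·13+23≡10=k; s(18)→23·18+23≡21=v; t(19)→23·19+23≡18=s; a(0)→23·0+23≡23=x; l(11)→23·11+23≡16=q; l(11)→23·11+23≡16=q (all mod 26).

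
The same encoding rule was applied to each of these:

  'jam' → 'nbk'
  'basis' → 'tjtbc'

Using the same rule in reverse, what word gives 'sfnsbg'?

farmer

The output letters match the input read backwards, each shifted +1: jam reversed is maj. Read the word backwards and shift each letter +1.
Reversing it on sfnsbg: shift back: s−1=r, f−1=e, n−1=m, s−1=r, b−1=a, g−1=f → remraf; then reverse → farmer.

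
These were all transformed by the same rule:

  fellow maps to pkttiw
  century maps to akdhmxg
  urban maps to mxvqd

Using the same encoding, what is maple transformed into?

Each letter's alphabet position (a=0..z=25) is mapped through 5·x+16 mod 26 — an affine cipher.
For maple: m(12)→5·12+16≡24=y; a(0)→5·0+16≡16=q; p(15)→5·15+16≡13=n; l(11)→5·11+16≡19=t; e(4)→5·4+16≡10=k (all mod 26).

yqntk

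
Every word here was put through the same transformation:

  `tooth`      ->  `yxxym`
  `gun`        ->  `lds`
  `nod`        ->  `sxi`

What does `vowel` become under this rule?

The shift depends on letter class: consonant t→y is +5, but vowel o→x is +9. Two shifts are in play — +9 for a/e/i/o/u, +5 for every other letter.
For vowel: v(cons)+5=a, o(vowel)+9=x, w(cons)+5=b, e(vowel)+9=n, l(cons)+5=q.

axbnq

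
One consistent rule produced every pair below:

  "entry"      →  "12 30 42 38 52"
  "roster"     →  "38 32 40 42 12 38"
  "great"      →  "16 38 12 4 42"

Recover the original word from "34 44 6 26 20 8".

public

e(#5)→12 and n(#14)→30: differences scale by 2, so n = 2·pos + 2. Each letter becomes 2×(its alphabet position, a=1..z=26) + 2.
Decoding 34 44 6 26 20 8: 34→(34−2)÷2=16=p, 44→(44−2)÷2=21=u, 6→(6−2)÷2=2=b, 26→(26−2)÷2=12=l, 20→(20−2)÷2=9=i, 8→(8−2)÷2=3=c.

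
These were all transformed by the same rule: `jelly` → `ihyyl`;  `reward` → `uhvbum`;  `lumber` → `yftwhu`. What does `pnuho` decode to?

siren

Each letter's alphabet position (a=0..z=25) is mapped through 21·x+1 mod 26 — an affine cipher.
Reversing it on pnuho: p(15)→5·(15−1)≡18=s; n(13)→5·(13−1)≡8=i; u(20)→5·(20−1)≡17=r; h(7)→5·(7−1)≡4=e; o(14)→5·(14−1)≡13=n (all mod 26).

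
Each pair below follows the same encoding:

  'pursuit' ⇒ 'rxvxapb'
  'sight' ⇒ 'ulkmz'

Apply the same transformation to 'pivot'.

In pursuit: p→r is +2, u→x is +3, r→v is +4, s→x is +5 — the shift increases by 1 each position. Letter i (0-indexed) is shifted by i+2, so successive shifts are 2, 3, 4, ….
For pivot: p+2=r, i+3=l, v+4=z, o+5=t, t+6=z.

rlztz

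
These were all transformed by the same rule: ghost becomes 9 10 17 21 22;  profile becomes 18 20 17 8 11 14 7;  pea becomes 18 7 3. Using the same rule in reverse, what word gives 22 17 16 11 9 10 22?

Each letter is replaced by its alphabet position (a=1..z=26) + 2.
Decoding 22 17 16 11 9 10 22: 22→(22−2)÷1=20=t, 17→(17−2)÷1=15=o, 16→(16−2)÷1=14=n, 11→(11−2)÷1=9=i, 9→(9−2)÷1=7=g, 10→(10−2)÷1=8=h, 22→(22−2)÷1=20=t.

tonight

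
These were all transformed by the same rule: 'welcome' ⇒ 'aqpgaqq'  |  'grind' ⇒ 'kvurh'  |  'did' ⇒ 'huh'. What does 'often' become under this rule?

Vowels shift forward by 12 and consonants shift forward by 4.
On often: o(vowel)+12=a, f(cons)+4=j, t(cons)+4=x, e(vowel)+12=q, n(cons)+4=r.

ajxqr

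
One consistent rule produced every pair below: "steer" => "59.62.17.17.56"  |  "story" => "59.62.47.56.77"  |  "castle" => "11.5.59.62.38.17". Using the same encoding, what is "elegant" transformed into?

s(#19)→59 and t(#20)→62: differences scale by 3, so n = 3·pos + 2. Each letter becomes 3×(its alphabet position, a=1..z=26) + 2.
On elegant: e=5→17, l=12→38, e=5→17, g=7→23, a=1→5, n=14→44, t=20→62.

17.38.17.23.5.44.62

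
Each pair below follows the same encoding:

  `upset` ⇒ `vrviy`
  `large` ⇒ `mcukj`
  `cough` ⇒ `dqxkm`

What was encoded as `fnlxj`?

Each letter shifts forward by (position + 1), i.e. 1, 2, 3, … — the shift grows by one for each successive letter.
Decoding fnlxj: f−1=e, n−2=l, l−3=i, x−4=t, j−5=e.

elite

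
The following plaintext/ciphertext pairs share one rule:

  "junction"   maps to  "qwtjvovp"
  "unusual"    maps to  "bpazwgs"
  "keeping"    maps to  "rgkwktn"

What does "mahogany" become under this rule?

Shifts by position in junction: pos 0: j→q (+7), pos 1: u→w (+2), pos 2: n→t (+6), pos 3: c→j (+7), pos 4: t→v (+2), pos 5: i→o (+6) — repeating every 3. A repeating key of period 3 is used — shifts +7, +2, +6 over and over.
On mahogany: m+7=t, a+2=c, h+6=n, o+7=v, g+2=i, a+6=g, n+7=u, y+2=a.

tcnvigua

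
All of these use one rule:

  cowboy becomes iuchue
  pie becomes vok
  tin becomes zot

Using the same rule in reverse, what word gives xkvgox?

Compare letters: c→i is +6, o→u is +6, w→c is +6 — a constant shift. Each letter is shifted forward by 6 in the alphabet (a Caesar shift of +6).
Reversing it on xkvgox: x−6=r, k−6=e, v−6=p, g−6=a, o−6=i, x−6=r.

repair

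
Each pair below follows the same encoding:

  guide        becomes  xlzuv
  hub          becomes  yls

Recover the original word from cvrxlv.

league

Every letter moves 17 places later in the alphabet, wrapping around z→a.
Reversing it on cvrxlv: c−17=l, v−17=e, r−17=a, x−17=g, l−17=u, v−17=e.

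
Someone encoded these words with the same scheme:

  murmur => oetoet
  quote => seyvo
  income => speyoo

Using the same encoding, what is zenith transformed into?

The shift depends on letter class: consonant m→o is +2, but vowel u→e is +10. The rule splits by letter class: vowels +10, consonants +2.
For zenith: z(cons)+2=b, e(vowel)+10=o, n(cons)+2=p, i(vowel)+10=s, t(cons)+2=v, h(cons)+2=j.

bopsvj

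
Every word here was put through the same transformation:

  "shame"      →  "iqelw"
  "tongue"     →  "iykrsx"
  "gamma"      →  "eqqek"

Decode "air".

The output letters match the input read backwards, each shifted +4: shame reversed is emahs. The word is reversed, then every letter is shifted forward by 4.
Decoding air: shift back: a−4=w, i−4=e, r−4=n → wen; then reverse → new.

new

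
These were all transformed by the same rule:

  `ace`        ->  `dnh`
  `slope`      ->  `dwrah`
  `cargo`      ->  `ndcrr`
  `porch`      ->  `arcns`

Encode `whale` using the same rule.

The shift depends on letter class: consonant c→n is +11, but vowel a→d is +3. Vowels shift forward by 3 and consonants shift forward by 11.
Applying it to whale: w(cons)+11=h, h(cons)+11=s, a(vowel)+3=d, l(cons)+11=w, e(vowel)+3=h.

hsdwh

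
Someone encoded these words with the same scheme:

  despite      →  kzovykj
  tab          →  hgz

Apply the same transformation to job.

hup

Read the word backwards and shift each letter +6.
On job: reverse → boj; then shift: b+6=h, o+6=u, j+6=p.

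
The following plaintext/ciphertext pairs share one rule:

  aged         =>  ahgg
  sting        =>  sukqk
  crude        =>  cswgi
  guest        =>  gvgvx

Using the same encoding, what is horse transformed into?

hptvi

In aged: a→a is +0, g→h is +1, e→g is +2, d→g is +3 — the shift increases by 1 each position. Letter i (0-indexed) is shifted by i+0, so successive shifts are 0, 1, 2, ….
Applying it to horse: h+0=h, o+1=p, r+2=t, s+3=v, e+4=i.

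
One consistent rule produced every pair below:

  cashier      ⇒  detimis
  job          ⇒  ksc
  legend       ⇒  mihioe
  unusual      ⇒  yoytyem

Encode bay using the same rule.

The shift depends on letter class: consonant c→d is +1, but vowel a→e is +4. The rule splits by letter class: vowels +4, consonants +1.
For bay: b(cons)+1=c, a(vowel)+4=e, y(cons)+1=z.

cez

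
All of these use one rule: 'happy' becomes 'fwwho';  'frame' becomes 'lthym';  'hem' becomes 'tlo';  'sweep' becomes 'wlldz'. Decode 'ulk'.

den

The output letters match the input read backwards, each shifted +7: happy reversed is yppah. Two steps: reverse the string, then apply a Caesar shift of +7.
Undoing it on ulk: shift back: u−7=n, l−7=e, k−7=d → ned; then reverse → den.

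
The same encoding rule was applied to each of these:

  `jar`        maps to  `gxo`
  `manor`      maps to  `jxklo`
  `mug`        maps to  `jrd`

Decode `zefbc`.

Compare letters: j→g is +23, a→x is +23, r→o is +23 — a constant shift. Each letter is shifted forward by 23 in the alphabet (a Caesar shift of +23).
Decoding zefbc: z−23=c, e−23=h, f−23=i, b−23=e, c−23=f.

chief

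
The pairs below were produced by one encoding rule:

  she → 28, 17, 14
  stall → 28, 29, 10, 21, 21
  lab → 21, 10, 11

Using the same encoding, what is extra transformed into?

The number is (letter's place in the alphabet, a=1) + 9.
Applying it to extra: e=5→14, x=24→33, t=20→29, r=18→27, a=1→10.

14, 33, 29, 27, 10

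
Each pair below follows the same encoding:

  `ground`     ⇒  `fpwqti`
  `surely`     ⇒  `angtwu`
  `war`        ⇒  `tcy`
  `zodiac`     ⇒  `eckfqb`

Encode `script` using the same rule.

Two steps: reverse the string, then apply a Caesar shift of +2.
On script: reverse → tpircs; then shift: t+2=v, p+2=r, i+2=k, r+2=t, c+2=e, s+2=u.

vrkteu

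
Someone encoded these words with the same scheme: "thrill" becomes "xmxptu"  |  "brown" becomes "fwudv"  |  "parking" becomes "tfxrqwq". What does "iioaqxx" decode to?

Letter i (0-indexed) is shifted by i+4, so successive shifts are 4, 5, 6, ….
Decoding iioaqxx: i−4=e, i−5=d, o−6=i, a−7=t, q−8=i, x−9=o, x−10=n.

edition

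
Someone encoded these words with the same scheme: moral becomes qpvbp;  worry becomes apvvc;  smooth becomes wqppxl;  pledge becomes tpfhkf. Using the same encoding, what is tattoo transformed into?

xbxxpp

The shift depends on letter class: consonant m→q is +4, but vowel o→p is +1. Vowels shift forward by 1 and consonants shift forward by 4.
On tattoo: t(cons)+4=x, a(vowel)+1=b, t(cons)+4=x, t(cons)+4=x, o(vowel)+1=p, o(vowel)+1=p.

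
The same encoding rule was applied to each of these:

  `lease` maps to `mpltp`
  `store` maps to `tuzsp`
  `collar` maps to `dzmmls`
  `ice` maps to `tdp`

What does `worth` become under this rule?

xzsui

The shift depends on letter class: consonant l→m is +1, but vowel e→p is +11. The rule splits by letter class: vowels +11, consonants +1.
On worth: w(cons)+1=x, o(vowel)+11=z, r(cons)+1=s, t(cons)+1=u, h(cons)+1=i.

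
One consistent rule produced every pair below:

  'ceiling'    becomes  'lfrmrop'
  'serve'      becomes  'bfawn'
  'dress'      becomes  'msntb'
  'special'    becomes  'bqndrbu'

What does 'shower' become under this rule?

bixxns

Shifts by position in ceiling: pos 0: c→l (+9), pos 1: e→f (+1), pos 2: i→r (+9), pos 3: l→m (+1) — repeating every 2. A repeating key of period 2 is used — shifts +9, +1 over and over.
On shower: s+9=b, h+1=i, o+9=x, w+1=x, e+9=n, r+1=s.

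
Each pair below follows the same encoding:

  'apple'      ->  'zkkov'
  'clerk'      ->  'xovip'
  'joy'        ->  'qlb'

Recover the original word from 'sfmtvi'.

Each pair mirrors across the alphabet (a↔z, p↔k, p↔k): positions sum to 25. Letters are reflected about the middle of the alphabet (position → 25−position): Atbash.
Undoing it on sfmtvi: s↔h, f↔u, m↔n, t↔g, v↔e, i↔r.

hunger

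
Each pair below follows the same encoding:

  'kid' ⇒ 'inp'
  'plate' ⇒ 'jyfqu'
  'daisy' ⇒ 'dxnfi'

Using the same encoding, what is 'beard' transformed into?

iwfjg

The word is reversed, then every letter is shifted forward by 5.
For beard: reverse → draeb; then shift: d+5=i, r+5=w, a+5=f, e+5=j, b+5=g.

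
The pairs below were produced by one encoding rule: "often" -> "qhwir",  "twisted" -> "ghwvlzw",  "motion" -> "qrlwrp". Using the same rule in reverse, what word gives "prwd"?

atom

The output letters match the input read backwards, each shifted +3: often reversed is netfo. The word is reversed, then every letter is shifted forward by 3.
Decoding prwd: shift back: p−3=m, r−3=o, w−3=t, d−3=a → mota; then reverse → atom.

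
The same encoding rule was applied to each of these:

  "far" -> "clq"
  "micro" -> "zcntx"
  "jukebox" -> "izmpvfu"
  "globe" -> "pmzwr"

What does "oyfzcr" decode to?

ground

The output letters match the input read backwards, each shifted +11: far reversed is raf. The word is reversed, then every letter is shifted forward by 11.
Decoding oyfzcr: shift back: o−11=d, y−11=n, f−11=u, z−11=o, c−11=r, r−11=g → dnuorg; then reverse → ground.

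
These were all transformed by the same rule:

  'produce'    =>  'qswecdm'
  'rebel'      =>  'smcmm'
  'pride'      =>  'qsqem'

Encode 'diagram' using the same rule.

The shift depends on letter class: consonant p→q is +1, but vowel o→w is +8. Two shifts are in play — +8 for a/e/i/o/u, +1 for every other letter.
On diagram: d(cons)+1=e, i(vowel)+8=q, a(vowel)+8=i, g(cons)+1=h, r(cons)+1=s, a(vowel)+8=i, m(cons)+1=n.

eqihsin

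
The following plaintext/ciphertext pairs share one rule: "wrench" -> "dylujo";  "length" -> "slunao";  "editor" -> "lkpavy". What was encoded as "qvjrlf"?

jockey

It's a constant shift of +7 (ROT7).
Undoing it on qvjrlf: q−7=j, v−7=o, j−7=c, r−7=k, l−7=e, f−7=y.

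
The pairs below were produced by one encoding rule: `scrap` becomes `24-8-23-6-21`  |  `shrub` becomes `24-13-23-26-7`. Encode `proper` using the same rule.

21-23-20-21-10-23

s is letter #19 and maps to 24: an offset of 5. Letters become their 1-based position plus 5 (so a→6, b→7, …).
On proper: p=16→21, r=18→23, o=15→20, p=16→21, e=5→10, r=18→23.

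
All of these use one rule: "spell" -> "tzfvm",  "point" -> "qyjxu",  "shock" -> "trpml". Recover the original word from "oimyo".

nylon

Shifts by position in spell: pos 0: s→t (+1), pos 1: p→z (+10), pos 2: e→f (+1), pos 3: l→v (+10) — repeating every 2. A repeating key of period 2 is used — shifts +1, +10 over and over.
Reversing it on oimyo: o−1=n, i−10=y, m−1=l, y−10=o, o−1=n.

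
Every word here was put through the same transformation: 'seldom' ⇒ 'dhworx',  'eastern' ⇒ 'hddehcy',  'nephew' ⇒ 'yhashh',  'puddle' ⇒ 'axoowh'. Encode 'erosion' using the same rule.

The shift depends on letter class: consonant s→d is +11, but vowel e→h is +3. Two shifts are in play — +3 for a/e/i/o/u, +11 for every other letter.
On erosion: e(vowel)+3=h, r(cons)+11=c, o(vowel)+3=r, s(cons)+11=d, i(vowel)+3=l, o(vowel)+3=r, n(cons)+11=y.

hcrdlry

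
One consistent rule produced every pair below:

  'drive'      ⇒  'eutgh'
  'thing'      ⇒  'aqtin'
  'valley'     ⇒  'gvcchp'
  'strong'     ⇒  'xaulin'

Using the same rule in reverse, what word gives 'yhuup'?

d(3)→e(4) and r(17)→u(20) fit y≡3x+21 (mod 26); the inverse of 3 mod 26 is 9. This is an affine cipher: with a=0,…,z=25, each position x becomes (3x+21) mod 26.
Undoing it on yhuup: y(24)→9·(24−21)≡1=b; h(7)→9·(7−21)≡4=e; u(20)→9·(20−21)≡17=r; u(20)→9·(20−21)≡17=r; p(15)→9·(15−21)≡24=y (all mod 26).

berry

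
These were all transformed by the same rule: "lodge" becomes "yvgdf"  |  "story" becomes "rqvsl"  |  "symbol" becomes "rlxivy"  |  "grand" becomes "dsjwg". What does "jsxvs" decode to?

l(11)→y(24) and o(14)→v(21) fit y≡25x+9 (mod 26); the inverse of 25 mod 26 is 25. Treating letters as 0–25, the rule is x ↦ 25x + 9 (mod 26).
Undoing it on jsxvs: j(9)→25·(9−9)≡0=a; s(18)→25·(18−9)≡17=r; x(23)→25·(23−9)≡12=m; v(21)→25·(21−9)≡14=o; s(18)→25·(18−9)≡17=r (all mod 26).

armor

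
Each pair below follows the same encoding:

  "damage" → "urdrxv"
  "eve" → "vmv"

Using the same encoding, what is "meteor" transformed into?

Compare letters: d→u is +17, a→r is +17, m→d is +17 — a constant shift. Every letter moves 17 places later in the alphabet, wrapping around z→a.
For meteor: m+17=d, e+17=v, t+17=k, e+17=v, o+17=f, r+17=i.

dvkvfi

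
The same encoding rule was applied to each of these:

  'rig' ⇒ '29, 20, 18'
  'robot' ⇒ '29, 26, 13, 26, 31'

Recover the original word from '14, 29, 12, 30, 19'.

crash

r is letter #18 and maps to 29: an offset of 11. Each letter is replaced by its alphabet position (a=1..z=26) + 11.
Undoing it on 14, 29, 12, 30, 19: 14→(14−11)÷1=3=c, 29→(29−11)÷1=18=r, 12→(12−11)÷1=1=a, 30→(30−11)÷1=19=s, 19→(19−11)÷1=8=h.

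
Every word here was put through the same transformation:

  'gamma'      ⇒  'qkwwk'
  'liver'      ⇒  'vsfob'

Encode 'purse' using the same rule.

zebco

It's a constant shift of +10 (ROT10).
On purse: p+10=z, u+10=e, r+10=b, s+10=c, e+10=o.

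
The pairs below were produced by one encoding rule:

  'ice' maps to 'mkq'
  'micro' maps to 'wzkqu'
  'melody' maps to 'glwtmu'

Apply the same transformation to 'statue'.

mcbiba

The output letters match the input read backwards, each shifted +8: ice reversed is eci. Two steps: reverse the string, then apply a Caesar shift of +8.
Applying it to statue: reverse → eutats; then shift: e+8=m, u+8=c, t+8=b, a+8=i, t+8=b, s+8=a.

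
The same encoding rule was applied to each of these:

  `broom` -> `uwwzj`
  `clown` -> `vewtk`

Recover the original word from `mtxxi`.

apple

The output letters match the input read backwards, each shifted +8: broom reversed is moorb. Read the word backwards and shift each letter +8.
Decoding mtxxi: shift back: m−8=e, t−8=l, x−8=p, x−8=p, i−8=a → elppa; then reverse → apple.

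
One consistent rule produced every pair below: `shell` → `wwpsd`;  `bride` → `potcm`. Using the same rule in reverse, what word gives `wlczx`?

The output letters match the input read backwards, each shifted +11: shell reversed is llehs. The word is reversed, then every letter is shifted forward by 11.
Undoing it on wlczx: shift back: w−11=l, l−11=a, c−11=r, z−11=o, x−11=m → larom; then reverse → moral.

moral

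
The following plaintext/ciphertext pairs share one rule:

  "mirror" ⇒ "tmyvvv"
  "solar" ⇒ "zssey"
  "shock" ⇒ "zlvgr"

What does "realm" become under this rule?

Shifts by position in mirror: pos 0: m→t (+7), pos 1: i→m (+4), pos 2: r→y (+7), pos 3: r→v (+4) — repeating every 2. A repeating key of period 2 is used — shifts +7, +4 over and over.
For realm: r+7=y, e+4=i, a+7=h, l+4=p, m+7=t.

yihpt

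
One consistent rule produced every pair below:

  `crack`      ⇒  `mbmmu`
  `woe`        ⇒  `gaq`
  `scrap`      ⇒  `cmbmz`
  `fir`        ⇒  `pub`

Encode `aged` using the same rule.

The shift depends on letter class: consonant c→m is +10, but vowel a→m is +12. The rule splits by letter class: vowels +12, consonants +10.
On aged: a(vowel)+12=m, g(cons)+10=q, e(vowel)+12=q, d(cons)+10=n.

mqqn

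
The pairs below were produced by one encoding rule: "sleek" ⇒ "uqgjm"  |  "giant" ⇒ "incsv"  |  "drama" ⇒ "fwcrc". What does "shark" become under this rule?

umcwm

Shifts by position in sleek: pos 0: s→u (+2), pos 1: l→q (+5), pos 2: e→g (+2), pos 3: e→j (+5) — repeating every 2. The shifts repeat in a cycle of length 2: positions 0,1,… shift by +2, +5, then the pattern repeats.
Applying it to shark: s+2=u, h+5=m, a+2=c, r+5=w, k+2=m.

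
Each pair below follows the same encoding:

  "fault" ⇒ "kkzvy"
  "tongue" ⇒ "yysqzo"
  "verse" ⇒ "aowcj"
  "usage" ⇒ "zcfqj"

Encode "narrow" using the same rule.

Shifts by position in fault: pos 0: f→k (+5), pos 1: a→k (+10), pos 2: u→z (+5), pos 3: l→v (+10) — repeating every 2. The shifts repeat in a cycle of length 2: positions 0,1,… shift by +5, +10, then the pattern repeats.
On narrow: n+5=s, a+10=k, r+5=w, r+10=b, o+5=t, w+10=g.

skwbtg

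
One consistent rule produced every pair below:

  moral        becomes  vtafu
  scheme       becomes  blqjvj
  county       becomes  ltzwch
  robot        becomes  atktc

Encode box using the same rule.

ktg

The shift depends on letter class: consonant m→v is +9, but vowel o→t is +5. Two shifts are in play — +5 for a/e/i/o/u, +9 for every other letter.
For box: b(cons)+9=k, o(vowel)+5=t, x(cons)+9=g.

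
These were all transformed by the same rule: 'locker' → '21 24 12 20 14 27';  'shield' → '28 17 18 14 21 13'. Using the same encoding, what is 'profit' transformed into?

25 27 24 15 18 29

l is letter #12 and maps to 21: an offset of 9. The number is (letter's place in the alphabet, a=1) + 9.
For profit: p=16→25, r=18→27, o=15→24, f=6→15, i=9→18, t=20→29.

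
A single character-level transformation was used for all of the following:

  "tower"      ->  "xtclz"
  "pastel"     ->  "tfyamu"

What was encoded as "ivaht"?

equal

Letter i (0-indexed) is shifted by i+4, so successive shifts are 4, 5, 6, ….
Undoing it on ivaht: i−4=e, v−5=q, a−6=u, h−7=a, t−8=l.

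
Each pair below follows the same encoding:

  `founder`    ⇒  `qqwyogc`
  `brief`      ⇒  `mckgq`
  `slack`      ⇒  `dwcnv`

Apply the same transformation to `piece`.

Two shifts are in play — +2 for a/e/i/o/u, +11 for every other letter.
On piece: p(cons)+11=a, i(vowel)+2=k, e(vowel)+2=g, c(cons)+11=n, e(vowel)+2=g.

akgng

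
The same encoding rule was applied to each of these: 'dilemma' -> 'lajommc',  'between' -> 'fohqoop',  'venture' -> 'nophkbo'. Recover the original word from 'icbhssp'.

This is an affine cipher: with a=0,…,z=25, each position x becomes (3x+2) mod 26.
Decoding icbhssp: i(8)→9·(8−2)≡2=c; c(2)→9·(2−2)≡0=a; b(1)→9·(1−2)≡17=r; h(7)→9·(7−2)≡19=t; s(18)→9·(18−2)≡14=o; s(18)→9·(18−2)≡14=o; p(15)→9·(15−2)≡13=n (all mod 26).

cartoon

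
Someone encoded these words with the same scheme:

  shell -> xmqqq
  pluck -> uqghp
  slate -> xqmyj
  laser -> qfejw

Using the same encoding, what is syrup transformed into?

xddzu

Shifts by position in shell: pos 0: s→x (+5), pos 1: h→m (+5), pos 2: e→q (+12), pos 3: l→q (+5), pos 4: l→q (+5) — repeating every 3. The shifts repeat in a cycle of length 3: positions 0,1,… shift by +5, +5, +12, then the pattern repeats.
On syrup: s+5=x, y+5=d, r+12=d, u+5=z, p+5=u.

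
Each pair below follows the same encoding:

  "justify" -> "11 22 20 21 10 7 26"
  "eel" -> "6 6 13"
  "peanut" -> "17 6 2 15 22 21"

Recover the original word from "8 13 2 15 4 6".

Letters become their 1-based position plus 1 (so a→2, b→3, …).
Reversing it on 8 13 2 15 4 6: 8→(8−1)÷1=7=g, 13→(13−1)÷1=12=l, 2→(2−1)÷1=1=a, 15→(15−1)÷1=14=n, 4→(4−1)÷1=3=c, 6→(6−1)÷1=5=e.

glance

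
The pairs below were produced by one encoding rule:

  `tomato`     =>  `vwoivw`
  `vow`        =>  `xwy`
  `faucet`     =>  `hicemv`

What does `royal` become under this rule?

twain

The shift depends on letter class: consonant t→v is +2, but vowel o→w is +8. Two shifts are in play — +8 for a/e/i/o/u, +2 for every other letter.
On royal: r(cons)+2=t, o(vowel)+8=w, y(cons)+2=a, a(vowel)+8=i, l(cons)+2=n.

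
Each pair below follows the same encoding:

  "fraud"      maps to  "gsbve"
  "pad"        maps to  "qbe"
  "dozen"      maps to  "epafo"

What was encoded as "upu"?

tot

Compare letters: f→g is +1, r→s is +1, a→b is +1 — a constant shift. It's a constant shift of +1 (ROT1).
Decoding upu: u−1=t, p−1=o, u−1=t.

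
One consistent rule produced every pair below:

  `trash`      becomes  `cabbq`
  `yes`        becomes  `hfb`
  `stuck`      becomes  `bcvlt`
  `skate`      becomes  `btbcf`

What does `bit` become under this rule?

The rule splits by letter class: vowels +1, consonants +9.
For bit: b(cons)+9=k, i(vowel)+1=j, t(cons)+9=c.

kjc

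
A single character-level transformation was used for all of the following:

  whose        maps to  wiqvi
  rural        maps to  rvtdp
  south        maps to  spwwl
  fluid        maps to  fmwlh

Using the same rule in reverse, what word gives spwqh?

sound

In whose: w→w is +0, h→i is +1, o→q is +2, s→v is +3 — the shift increases by 1 each position. Each letter shifts forward by its position index (0, 1, 2, …) — the shift grows by one for each successive letter.
Reversing it on spwqh: s−0=s, p−1=o, w−2=u, q−3=n, h−4=d.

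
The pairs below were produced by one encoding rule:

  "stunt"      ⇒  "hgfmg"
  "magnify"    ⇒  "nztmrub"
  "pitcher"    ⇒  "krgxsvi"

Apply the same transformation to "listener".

Each letter is replaced by its mirror in the alphabet: a↔z, b↔y, c↔x, and so on (the Atbash cipher).
On listener: l↔o, i↔r, s↔h, t↔g, e↔v, n↔m, e↔v, r↔i.

orhgvmvi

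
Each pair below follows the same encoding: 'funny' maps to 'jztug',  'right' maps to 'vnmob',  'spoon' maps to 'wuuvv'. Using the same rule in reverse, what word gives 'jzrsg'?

In funny: f→j is +4, u→z is +5, n→t is +6, n→u is +7 — the shift increases by 1 each position. The shift increases by 1 at each position, starting from +4: 4, 5, 6, ….
Reversing it on jzrsg: j−4=f, z−5=u, r−6=l, s−7=l, g−8=y.

fully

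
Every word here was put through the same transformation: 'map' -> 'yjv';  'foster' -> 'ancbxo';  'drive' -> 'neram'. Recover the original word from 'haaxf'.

The output letters match the input read backwards, each shifted +9: map reversed is pam. Read the word backwards and shift each letter +9.
Decoding haaxf: shift back: h−9=y, a−9=r, a−9=r, x−9=o, f−9=w → yrrow; then reverse → worry.

worry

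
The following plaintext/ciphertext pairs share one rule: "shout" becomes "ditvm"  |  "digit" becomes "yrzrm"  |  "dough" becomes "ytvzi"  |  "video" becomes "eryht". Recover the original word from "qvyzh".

s(18)→d(3) and h(7)→i(8) fit y≡9x+23 (mod 26); the inverse of 9 mod 26 is 3. Each letter's alphabet position (a=0..z=25) is mapped through 9·x+23 mod 26 — an affine cipher.
Decoding qvyzh: q(16)→3·(16−23)≡5=f; v(21)→3·(21−23)≡20=u; y(24)→3·(24−23)≡3=d; z(25)→3·(25−23)≡6=g; h(7)→3·(7−23)≡4=e (all mod 26).

fudge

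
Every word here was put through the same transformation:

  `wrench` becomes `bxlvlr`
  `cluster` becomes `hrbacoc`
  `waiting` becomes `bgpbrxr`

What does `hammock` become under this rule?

mgtuxmv

The shift increases by 1 at each position, starting from +5: 5, 6, 7, ….
For hammock: h+5=m, a+6=g, m+7=t, m+8=u, o+9=x, c+10=m, k+11=v.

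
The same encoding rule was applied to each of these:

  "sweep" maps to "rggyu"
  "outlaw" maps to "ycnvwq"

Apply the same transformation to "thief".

The output letters match the input read backwards, each shifted +2: sweep reversed is peews. The word is reversed, then every letter is shifted forward by 2.
Applying it to thief: reverse → feiht; then shift: f+2=h, e+2=g, i+2=k, h+2=j, t+2=v.

hgkjv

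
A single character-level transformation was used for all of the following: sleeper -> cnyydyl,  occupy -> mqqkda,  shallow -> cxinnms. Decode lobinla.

rivalry

Treating letters as 0–25, the rule is x ↦ 17x + 8 (mod 26).
Decoding lobinla: l(11)→23·(11−8)≡17=r; o(14)→23·(14−8)≡8=i; b(1)→23·(1−8)≡21=v; i(8)→23·(8−8)≡0=a; n(13)→23·(13−8)≡11=l; l(11)→23·(11−8)≡17=r; a(0)→23·(0−8)≡24=y (all mod 26).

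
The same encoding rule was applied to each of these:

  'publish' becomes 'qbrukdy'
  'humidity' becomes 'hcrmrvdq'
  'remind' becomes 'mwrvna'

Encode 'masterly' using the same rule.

huancbjv

The word is reversed, then every letter is shifted forward by 9.
Applying it to masterly: reverse → ylretsam; then shift: y+9=h, l+9=u, r+9=a, e+9=n, t+9=c, s+9=b, a+9=j, m+9=v.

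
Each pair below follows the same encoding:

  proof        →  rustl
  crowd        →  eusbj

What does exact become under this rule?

The shift increases by 1 at each position, starting from +2: 2, 3, 4, ….
For exact: e+2=g, x+3=a, a+4=e, c+5=h, t+6=z.

gaehz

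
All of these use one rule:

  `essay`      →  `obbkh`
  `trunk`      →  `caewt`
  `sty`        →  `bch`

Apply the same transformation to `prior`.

Two shifts are in play — +10 for a/e/i/o/u, +9 for every other letter.
Applying it to prior: p(cons)+9=y, r(cons)+9=a, i(vowel)+10=s, o(vowel)+10=y, r(cons)+9=a.

yasya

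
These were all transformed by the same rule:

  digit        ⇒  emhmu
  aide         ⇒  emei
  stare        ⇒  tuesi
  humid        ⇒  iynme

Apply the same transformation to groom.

hsssn

The shift depends on letter class: consonant d→e is +1, but vowel i→m is +4. Two shifts are in play — +4 for a/e/i/o/u, +1 for every other letter.
For groom: g(cons)+1=h, r(cons)+1=s, o(vowel)+4=s, o(vowel)+4=s, m(cons)+1=n.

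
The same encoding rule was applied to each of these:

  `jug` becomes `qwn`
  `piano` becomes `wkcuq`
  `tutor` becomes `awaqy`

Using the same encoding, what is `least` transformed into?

sgcza

The shift depends on letter class: consonant j→q is +7, but vowel u→w is +2. Vowels shift forward by 2 and consonants shift forward by 7.
Applying it to least: l(cons)+7=s, e(vowel)+2=g, a(vowel)+2=c, s(cons)+7=z, t(cons)+7=a.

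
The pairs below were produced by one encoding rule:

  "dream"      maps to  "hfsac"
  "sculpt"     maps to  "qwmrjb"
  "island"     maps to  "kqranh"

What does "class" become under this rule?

wraqq

d(3)→h(7) and r(17)→f(5) fit y≡11x+0 (mod 26); the inverse of 11 mod 26 is 19. Each letter's alphabet position (a=0..z=25) is mapped through 11·x+0 mod 26 — an affine cipher.
For class: c(2)→11·2+0≡22=w; l(11)→11·11+0≡17=r; a(0)→11·0+0≡0=a; s(18)→11·18+0≡16=q; s(18)→11·18+0≡16=q (all mod 26).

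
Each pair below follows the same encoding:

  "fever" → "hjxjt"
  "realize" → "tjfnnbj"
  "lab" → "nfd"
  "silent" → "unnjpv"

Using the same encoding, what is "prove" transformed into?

rttxj

The shift depends on letter class: consonant f→h is +2, but vowel e→j is +5. The rule splits by letter class: vowels +5, consonants +2.
For prove: p(cons)+2=r, r(cons)+2=t, o(vowel)+5=t, v(cons)+2=x, e(vowel)+5=j.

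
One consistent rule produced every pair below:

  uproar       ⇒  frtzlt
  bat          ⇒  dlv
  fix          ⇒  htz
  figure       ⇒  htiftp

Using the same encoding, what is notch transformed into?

The shift depends on letter class: consonant p→r is +2, but vowel u→f is +11. Two shifts are in play — +11 for a/e/i/o/u, +2 for every other letter.
For notch: n(cons)+2=p, o(vowel)+11=z, t(cons)+2=v, c(cons)+2=e, h(cons)+2=j.

pzvej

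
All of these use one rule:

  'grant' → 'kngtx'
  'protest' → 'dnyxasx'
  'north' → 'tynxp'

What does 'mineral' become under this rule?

outangj

g(6)→k(10) and r(17)→n(13) fit y≡5x+6 (mod 26); the inverse of 5 mod 26 is 21. Treating letters as 0–25, the rule is x ↦ 5x + 6 (mod 26).
On mineral: m(12)→5·12+6≡14=o; i(8)→5·8+6≡20=u; n(13)→5·13+6≡19=t; e(4)→5·4+6≡0=a; r(17)→5·17+6≡13=n; a(0)→5·0+6≡6=g; l(11)→5·11+6≡9=j (all mod 26).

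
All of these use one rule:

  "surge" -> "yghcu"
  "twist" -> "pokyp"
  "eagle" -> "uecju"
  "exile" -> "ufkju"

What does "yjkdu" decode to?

slide

Each letter's alphabet position (a=0..z=25) is mapped through 17·x+4 mod 26 — an affine cipher.
Decoding yjkdu: y(24)→23·(24−4)≡18=s; j(9)→23·(9−4)≡11=l; k(10)→23·(10−4)≡8=i; d(3)→23·(3−4)≡3=d; u(20)→23·(20−4)≡4=e (all mod 26).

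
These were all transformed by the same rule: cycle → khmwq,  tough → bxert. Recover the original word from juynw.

In cycle: c→k is +8, y→h is +9, c→m is +10, l→w is +11 — the shift increases by 1 each position. The shift increases by 1 at each position, starting from +8: 8, 9, 10, ….
Reversing it on juynw: j−8=b, u−9=l, y−10=o, n−11=c, w−12=k.

block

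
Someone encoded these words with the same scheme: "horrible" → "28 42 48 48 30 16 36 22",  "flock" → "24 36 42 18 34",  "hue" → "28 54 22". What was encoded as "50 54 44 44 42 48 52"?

With a=1..z=26, the number is 2·pos + 12.
Decoding 50 54 44 44 42 48 52: 50→(50−12)÷2=19=s, 54→(54−12)÷2=21=u, 44→(44−12)÷2=16=p, 44→(44−12)÷2=16=p, 42→(42−12)÷2=15=o, 48→(48−12)÷2=18=r, 52→(52−12)÷2=20=t.

support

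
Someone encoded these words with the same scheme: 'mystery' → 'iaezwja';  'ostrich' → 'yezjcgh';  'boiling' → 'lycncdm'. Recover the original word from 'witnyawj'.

m(12)→i(8) and y(24)→a(0) fit y≡21x+16 (mod 26); the inverse of 21 mod 26 is 5. This is an affine cipher: with a=0,…,z=25, each position x becomes (21x+16) mod 26.
Reversing it on witnyawj: w(22)→5·(22−16)≡4=e; i(8)→5·(8−16)≡12=m; t(19)→5·(19−16)≡15=p; n(13)→5·(13−16)≡11=l; y(24)→5·(24−16)≡14=o; a(0)→5·(0−16)≡24=y; w(22)→5·(22−16)≡4=e; j(9)→5·(9−16)≡17=r (all mod 26).

employer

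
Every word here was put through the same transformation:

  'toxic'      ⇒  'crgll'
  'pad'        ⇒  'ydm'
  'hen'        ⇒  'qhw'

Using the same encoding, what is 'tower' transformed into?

crfha

The shift depends on letter class: consonant t→c is +9, but vowel o→r is +3. Vowels shift forward by 3 and consonants shift forward by 9.
For tower: t(cons)+9=c, o(vowel)+3=r, w(cons)+9=f, e(vowel)+3=h, r(cons)+9=a.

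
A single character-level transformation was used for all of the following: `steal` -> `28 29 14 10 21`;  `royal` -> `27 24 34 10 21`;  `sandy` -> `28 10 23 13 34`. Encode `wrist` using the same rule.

32 27 18 28 29

Letters become their 1-based position plus 9 (so a→10, b→11, …).
On wrist: w=23→32, r=18→27, i=9→18, s=19→28, t=20→29.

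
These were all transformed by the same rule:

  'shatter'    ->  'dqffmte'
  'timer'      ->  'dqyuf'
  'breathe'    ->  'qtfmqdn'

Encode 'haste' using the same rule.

The output letters match the input read backwards, each shifted +12: shatter reversed is rettahs. Two steps: reverse the string, then apply a Caesar shift of +12.
On haste: reverse → etsah; then shift: e+12=q, t+12=f, s+12=e, a+12=m, h+12=t.

qfemt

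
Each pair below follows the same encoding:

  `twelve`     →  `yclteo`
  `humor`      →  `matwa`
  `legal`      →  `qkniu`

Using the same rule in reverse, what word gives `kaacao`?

In twelve: t→y is +5, w→c is +6, e→l is +7, l→t is +8 — the shift increases by 1 each position. The shift increases by 1 at each position, starting from +5: 5, 6, 7, ….
Undoing it on kaacao: k−5=f, a−6=u, a−7=t, c−8=u, a−9=r, o−10=e.

future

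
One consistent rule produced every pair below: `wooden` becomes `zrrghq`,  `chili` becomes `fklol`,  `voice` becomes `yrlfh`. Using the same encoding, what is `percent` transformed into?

shufhqw

Compare letters: w→z is +3, o→r is +3, o→r is +3 — a constant shift. Every letter moves 3 places later in the alphabet, wrapping around z→a.
On percent: p+3=s, e+3=h, r+3=u, c+3=f, e+3=h, n+3=q, t+3=w.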